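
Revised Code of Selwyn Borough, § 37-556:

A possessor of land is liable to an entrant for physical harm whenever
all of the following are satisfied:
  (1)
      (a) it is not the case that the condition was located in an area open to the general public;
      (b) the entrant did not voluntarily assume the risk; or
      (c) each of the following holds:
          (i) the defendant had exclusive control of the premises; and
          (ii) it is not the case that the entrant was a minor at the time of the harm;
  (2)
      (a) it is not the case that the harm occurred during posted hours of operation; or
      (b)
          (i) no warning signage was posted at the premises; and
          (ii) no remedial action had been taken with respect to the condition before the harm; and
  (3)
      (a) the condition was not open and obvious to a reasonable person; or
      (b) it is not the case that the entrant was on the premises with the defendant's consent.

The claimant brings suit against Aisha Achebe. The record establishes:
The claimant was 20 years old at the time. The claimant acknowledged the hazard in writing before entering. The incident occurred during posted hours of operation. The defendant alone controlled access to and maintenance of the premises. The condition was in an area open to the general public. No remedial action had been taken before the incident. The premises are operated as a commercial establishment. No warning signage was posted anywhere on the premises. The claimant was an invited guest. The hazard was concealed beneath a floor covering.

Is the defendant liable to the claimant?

Yes — liable.

(a) not (public area) — fails.
(b) no assumed risk — not satisfied.
(i) exclusive control — satisfied.
(ii) not (entrant a minor) — met.
(c): T AND T → true.
(1) = F OR F OR T = true.
(a) not (during posted hours) — not met.
(i) no signage posted — holds.
(ii) no remedial action — satisfied.
(b): T AND T → true.
(2): F OR T → true.
(a) not open/obvious — satisfied.
(b) not (consent to enter) — not met.
(3): T OR F → true.
Overall = T AND T AND T = true.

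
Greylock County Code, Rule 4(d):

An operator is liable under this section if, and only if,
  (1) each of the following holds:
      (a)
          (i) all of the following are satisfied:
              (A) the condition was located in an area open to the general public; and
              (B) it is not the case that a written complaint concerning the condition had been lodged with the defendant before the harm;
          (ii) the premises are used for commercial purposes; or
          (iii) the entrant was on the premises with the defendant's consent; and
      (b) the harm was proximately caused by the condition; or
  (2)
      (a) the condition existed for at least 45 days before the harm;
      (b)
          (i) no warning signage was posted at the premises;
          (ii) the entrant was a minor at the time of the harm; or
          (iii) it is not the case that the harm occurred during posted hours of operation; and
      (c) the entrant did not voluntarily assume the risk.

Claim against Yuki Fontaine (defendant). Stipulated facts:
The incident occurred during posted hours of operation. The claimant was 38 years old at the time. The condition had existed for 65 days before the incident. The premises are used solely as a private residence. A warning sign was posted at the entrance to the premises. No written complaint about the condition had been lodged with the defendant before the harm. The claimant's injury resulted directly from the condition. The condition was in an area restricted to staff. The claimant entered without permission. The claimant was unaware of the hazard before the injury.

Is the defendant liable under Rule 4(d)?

No — not liable.

(A) public area — not satisfied.
(B) not (complaint lodged) — met.
(i) = F AND T = false.
(ii) commercial use — fails.
(iii) consent to enter — not satisfied.
(a): F OR F OR F → false.
(b) proximate cause — satisfied.
So (1) is not satisfied (F AND T).
(a) condition ≥45 days old — holds.
(i) no signage posted — not met.
(ii) entrant a minor — not met.
(iii) not (during posted hours) — not met.
(b): F OR F OR F → false.
(c) no assumed risk — holds.
So (2) is not satisfied (T AND F AND T).
Overall: F OR F → false.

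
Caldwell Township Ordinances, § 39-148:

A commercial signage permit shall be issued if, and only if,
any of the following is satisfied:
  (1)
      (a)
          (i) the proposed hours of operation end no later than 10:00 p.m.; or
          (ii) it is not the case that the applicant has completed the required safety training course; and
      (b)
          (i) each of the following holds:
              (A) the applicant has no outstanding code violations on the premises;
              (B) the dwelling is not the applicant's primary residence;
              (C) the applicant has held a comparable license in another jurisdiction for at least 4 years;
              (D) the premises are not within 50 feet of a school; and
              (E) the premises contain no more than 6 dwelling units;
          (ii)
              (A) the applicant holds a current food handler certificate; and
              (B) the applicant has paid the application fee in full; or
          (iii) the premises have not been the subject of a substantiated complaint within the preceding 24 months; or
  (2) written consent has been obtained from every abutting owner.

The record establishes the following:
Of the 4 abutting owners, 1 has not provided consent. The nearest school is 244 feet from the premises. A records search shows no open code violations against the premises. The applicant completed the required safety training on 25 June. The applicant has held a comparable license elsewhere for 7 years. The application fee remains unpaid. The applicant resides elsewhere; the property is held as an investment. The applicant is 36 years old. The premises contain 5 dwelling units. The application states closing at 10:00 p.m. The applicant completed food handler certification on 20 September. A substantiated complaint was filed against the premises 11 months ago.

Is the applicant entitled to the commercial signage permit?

Yes — granted.

(i) closes by 10 p.m. — met.
(ii) not (safety training) — not met.
(a) = T OR F = true.
(A) no code violations — met.
(B) not (primary residence) — met.
(C) prior license ≥ 4 yr — satisfied.
(D) ≥50 ft from school — satisfied.
(E) ≤ 6 units — holds.
(i) = T AND T AND T AND T AND T = true.
(A) food handler cert. — satisfied.
(B) fee paid — fails.
(ii): T AND F → false.
(iii) no complaint in 24 mo. — not satisfied.
(b): T OR F OR F → true.
(1) = T AND T = true.
(2) all abutters consent — fails.
So Overall is satisfied (T OR F).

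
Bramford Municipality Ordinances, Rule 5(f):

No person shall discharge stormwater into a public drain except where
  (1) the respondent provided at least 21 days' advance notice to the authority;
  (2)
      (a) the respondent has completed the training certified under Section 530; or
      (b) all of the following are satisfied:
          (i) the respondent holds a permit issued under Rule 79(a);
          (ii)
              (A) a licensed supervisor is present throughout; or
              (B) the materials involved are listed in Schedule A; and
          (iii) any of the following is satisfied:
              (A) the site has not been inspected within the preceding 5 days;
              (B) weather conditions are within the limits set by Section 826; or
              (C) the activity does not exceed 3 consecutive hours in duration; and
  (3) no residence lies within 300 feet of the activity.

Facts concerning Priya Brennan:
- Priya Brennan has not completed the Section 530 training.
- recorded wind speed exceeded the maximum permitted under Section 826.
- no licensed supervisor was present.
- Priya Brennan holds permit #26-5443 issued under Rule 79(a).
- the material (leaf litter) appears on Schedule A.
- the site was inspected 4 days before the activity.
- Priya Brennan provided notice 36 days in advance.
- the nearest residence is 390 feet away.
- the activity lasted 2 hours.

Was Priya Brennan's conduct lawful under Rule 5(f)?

Yes — lawful.

(1) ≥21 days' notice — met.
(a) training certified — not met.
(i) holds permit — holds.
(A) supervisor present — not met.
(B) Schedule A material — holds.
So (ii) is satisfied (F OR T).
(A) not (site inspected) — fails.
(B) weather ok — not satisfied.
(C) ≤ 3 hrs duration — satisfied.
So (iii) is satisfied (F OR F OR T).
(b): T AND T AND T → true.
So (2) is satisfied (F OR T).
(3) no residence in 300 ft — satisfied.
Overall = T AND T AND T = true.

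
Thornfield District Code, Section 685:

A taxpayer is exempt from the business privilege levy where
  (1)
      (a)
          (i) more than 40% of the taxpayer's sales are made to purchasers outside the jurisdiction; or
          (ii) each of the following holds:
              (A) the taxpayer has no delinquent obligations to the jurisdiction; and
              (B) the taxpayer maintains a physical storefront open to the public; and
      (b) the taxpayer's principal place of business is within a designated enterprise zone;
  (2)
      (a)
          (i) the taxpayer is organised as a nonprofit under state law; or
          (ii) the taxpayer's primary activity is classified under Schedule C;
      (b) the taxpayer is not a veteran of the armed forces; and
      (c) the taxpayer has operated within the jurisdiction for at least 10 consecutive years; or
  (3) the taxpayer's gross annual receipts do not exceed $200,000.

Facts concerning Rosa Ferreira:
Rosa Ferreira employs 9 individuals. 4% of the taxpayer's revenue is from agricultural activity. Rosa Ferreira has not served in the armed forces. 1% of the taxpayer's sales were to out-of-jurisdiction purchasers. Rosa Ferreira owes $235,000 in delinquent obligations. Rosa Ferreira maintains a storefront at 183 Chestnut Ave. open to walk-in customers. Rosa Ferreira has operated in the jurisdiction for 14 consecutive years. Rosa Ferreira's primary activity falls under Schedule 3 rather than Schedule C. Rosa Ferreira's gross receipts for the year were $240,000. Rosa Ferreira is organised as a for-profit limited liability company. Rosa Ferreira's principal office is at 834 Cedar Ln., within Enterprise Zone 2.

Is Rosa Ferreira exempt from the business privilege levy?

(i) >40% out-of-jur. sales — fails.
(A) no delinquency — not met.
(B) has storefront — holds.
So (ii) is not satisfied (F AND T).
(a): F OR F → false.
(b) in enterprise zone — holds.
So (1) is not satisfied (F AND T).
(i) nonprofit — not satisfied.
(ii) Schedule C activity — fails.
(a) = F OR F = false.
(b) not (veteran) — satisfied.
(c) ≥ 10 yrs in jurisdiction — holds.
(2) = F AND T AND T = false.
(3) receipts ≤ $200,000 — not satisfied.
So Overall is not satisfied (F OR F OR F).

No — not exempt.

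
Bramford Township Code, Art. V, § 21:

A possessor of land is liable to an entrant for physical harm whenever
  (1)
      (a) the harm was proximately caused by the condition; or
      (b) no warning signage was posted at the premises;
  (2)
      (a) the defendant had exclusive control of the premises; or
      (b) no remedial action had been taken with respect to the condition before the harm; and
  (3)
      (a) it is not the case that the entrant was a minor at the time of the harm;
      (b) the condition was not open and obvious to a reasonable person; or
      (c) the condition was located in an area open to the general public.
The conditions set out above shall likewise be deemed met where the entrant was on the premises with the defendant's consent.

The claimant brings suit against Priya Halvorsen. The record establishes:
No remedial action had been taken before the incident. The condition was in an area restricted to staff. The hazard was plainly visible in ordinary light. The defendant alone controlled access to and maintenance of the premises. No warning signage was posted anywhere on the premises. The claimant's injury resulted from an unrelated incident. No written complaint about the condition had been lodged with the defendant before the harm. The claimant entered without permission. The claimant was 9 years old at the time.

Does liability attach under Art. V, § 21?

No — not liable.

(a) proximate cause — not satisfied.
(b) no signage posted — met.
(1): F OR T → true.
(a) exclusive control — met.
(b) no remedial action — met.
So (2) is satisfied (T OR T).
(a) not (entrant a minor) — not met.
(b) not open/obvious — fails.
(c) public area — not satisfied.
(3) = F OR F OR F = false.
Overall = T AND T AND F = false.
Exception (consent to enter) — not satisfied.
Result: main false OR exception false → false.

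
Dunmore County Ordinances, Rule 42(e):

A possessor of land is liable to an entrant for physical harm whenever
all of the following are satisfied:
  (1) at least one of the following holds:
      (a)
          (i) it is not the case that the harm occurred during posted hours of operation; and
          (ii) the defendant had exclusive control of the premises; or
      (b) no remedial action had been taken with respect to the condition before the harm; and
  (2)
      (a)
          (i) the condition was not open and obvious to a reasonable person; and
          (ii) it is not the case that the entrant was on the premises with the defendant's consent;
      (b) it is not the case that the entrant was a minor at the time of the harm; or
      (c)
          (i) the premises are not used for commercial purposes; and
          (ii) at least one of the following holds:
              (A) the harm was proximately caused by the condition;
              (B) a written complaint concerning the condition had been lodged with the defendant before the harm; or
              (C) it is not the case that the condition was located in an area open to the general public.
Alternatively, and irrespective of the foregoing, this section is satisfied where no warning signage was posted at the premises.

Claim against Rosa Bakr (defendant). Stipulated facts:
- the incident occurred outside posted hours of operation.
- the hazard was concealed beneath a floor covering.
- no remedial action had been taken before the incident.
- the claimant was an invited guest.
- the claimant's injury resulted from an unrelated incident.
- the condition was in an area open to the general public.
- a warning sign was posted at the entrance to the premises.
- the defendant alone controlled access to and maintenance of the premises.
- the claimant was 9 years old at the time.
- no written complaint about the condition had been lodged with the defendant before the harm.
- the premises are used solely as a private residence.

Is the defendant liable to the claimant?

(i) not (during posted hours) — holds.
(ii) exclusive control — satisfied.
(a): T AND T → true.
(b) no remedial action — met.
(1) = T OR T = true.
(i) not open/obvious — met.
(ii) not (consent to enter) — fails.
So (a) is not satisfied (T AND F).
(b) not (entrant a minor) — fails.
(i) not (commercial use) — satisfied.
(A) proximate cause — not met.
(B) complaint lodged — not satisfied.
(C) not (public area) — not met.
(ii): F OR F OR F → false.
(c): T AND F → false.
(2): F OR F OR F → false.
Overall: T AND F → false.
Exception (no signage posted) — not satisfied.
Result: main false OR exception false → false.

No — not liable.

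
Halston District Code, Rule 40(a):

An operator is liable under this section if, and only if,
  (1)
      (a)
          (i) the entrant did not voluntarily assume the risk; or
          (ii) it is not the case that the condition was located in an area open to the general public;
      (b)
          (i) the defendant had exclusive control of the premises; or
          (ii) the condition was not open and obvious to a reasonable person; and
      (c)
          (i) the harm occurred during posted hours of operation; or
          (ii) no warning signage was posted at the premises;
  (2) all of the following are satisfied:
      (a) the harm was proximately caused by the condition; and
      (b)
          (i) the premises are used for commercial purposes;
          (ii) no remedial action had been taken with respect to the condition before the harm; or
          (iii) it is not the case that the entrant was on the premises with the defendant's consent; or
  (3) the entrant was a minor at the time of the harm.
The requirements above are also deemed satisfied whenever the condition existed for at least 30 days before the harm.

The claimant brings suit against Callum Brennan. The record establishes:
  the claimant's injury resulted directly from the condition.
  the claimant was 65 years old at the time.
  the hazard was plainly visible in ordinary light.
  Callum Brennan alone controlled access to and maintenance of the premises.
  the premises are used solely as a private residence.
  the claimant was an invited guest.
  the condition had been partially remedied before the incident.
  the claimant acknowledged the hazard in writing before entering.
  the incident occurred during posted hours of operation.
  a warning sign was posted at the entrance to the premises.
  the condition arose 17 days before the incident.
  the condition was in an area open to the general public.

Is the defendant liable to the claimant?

No — not liable.

(i) no assumed risk — fails.
(ii) not (public area) — not satisfied.
(a): F OR F → false.
(i) exclusive control — met.
(ii) not open/obvious — not met.
(b) = T OR F = true.
(i) during posted hours — satisfied.
(ii) no signage posted — not satisfied.
(c): T OR F → true.
(1): F AND T AND T → false.
(a) proximate cause — satisfied.
(i) commercial use — not met.
(ii) no remedial action — fails.
(iii) not (consent to enter) — not satisfied.
(b): F OR F OR F → false.
(2) = T AND F = false.
(3) entrant a minor — not satisfied.
So Overall is not satisfied (F OR F OR F).
Exception (condition ≥30 days old) — not satisfied.
Result: main false OR exception false → false.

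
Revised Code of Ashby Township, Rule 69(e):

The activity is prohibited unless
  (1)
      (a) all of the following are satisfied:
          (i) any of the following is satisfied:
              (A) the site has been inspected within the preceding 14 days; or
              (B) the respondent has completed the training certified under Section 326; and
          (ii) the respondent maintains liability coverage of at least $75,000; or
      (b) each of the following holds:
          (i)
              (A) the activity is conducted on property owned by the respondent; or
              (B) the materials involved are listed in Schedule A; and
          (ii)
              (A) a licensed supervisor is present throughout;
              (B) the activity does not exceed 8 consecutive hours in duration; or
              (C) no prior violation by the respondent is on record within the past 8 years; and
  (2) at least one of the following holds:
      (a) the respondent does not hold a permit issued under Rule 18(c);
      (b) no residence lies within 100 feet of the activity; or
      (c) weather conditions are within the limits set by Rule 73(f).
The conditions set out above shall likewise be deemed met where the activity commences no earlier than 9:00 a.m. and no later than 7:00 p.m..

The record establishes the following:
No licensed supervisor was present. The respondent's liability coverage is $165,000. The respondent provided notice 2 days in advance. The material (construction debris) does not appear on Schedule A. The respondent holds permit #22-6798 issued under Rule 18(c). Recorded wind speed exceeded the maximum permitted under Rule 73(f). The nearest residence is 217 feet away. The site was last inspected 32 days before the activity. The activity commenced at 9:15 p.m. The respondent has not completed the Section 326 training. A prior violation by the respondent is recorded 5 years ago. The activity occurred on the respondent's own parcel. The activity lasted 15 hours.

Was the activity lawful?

(A) site inspected — fails.
(B) training certified — not satisfied.
(i) = F OR F = false.
(ii) coverage ≥ $75,000 — holds.
(a) = F AND T = false.
(A) own property — satisfied.
(B) Schedule A material — fails.
(i) = T OR F = true.
(A) supervisor present — not satisfied.
(B) ≤ 8 hrs duration — not met.
(C) no prior violation — not satisfied.
(ii) = F OR F OR F = false.
So (b) is not satisfied (T AND F).
So (1) is not satisfied (F OR F).
(a) not (holds permit) — fails.
(b) no residence in 100 ft — met.
(c) weather ok — fails.
(2) = F OR T OR F = true.
Overall = F AND T = false.
Exception (start within hours) — not satisfied.
Result: main false OR exception false → false.

No — unlawful.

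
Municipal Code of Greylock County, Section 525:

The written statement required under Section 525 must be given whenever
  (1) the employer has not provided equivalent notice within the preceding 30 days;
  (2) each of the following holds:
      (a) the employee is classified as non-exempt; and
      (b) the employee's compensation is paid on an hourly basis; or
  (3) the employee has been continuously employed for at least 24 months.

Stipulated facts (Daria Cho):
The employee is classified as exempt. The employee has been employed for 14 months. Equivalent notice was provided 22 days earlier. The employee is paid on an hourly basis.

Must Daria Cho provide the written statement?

No — not required.

(1) no recent notice — fails.
(a) non-exempt — not met.
(b) hourly-paid — met.
So (2) is not satisfied (F AND T).
(3) tenure ≥ 24 mo. — not met.
So Overall is not satisfied (F OR F OR F).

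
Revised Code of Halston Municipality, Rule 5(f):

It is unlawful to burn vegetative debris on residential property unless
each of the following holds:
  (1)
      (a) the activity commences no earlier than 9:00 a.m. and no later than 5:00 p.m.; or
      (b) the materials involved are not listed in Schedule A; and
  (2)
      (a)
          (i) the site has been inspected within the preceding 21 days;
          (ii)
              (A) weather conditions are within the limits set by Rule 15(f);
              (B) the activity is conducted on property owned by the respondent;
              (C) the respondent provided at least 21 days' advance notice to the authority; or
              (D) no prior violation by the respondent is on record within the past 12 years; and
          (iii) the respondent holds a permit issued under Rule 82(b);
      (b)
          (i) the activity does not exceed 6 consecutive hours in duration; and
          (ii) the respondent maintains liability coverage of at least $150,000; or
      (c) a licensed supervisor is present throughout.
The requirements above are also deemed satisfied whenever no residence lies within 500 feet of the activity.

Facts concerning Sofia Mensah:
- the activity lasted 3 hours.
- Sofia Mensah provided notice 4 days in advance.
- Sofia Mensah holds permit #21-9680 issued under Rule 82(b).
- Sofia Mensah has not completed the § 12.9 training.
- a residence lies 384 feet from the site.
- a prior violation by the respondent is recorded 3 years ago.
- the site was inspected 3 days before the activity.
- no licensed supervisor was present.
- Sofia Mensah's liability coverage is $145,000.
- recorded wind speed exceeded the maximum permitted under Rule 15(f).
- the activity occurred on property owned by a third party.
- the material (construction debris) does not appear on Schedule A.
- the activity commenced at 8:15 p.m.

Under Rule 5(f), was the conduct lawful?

No — unlawful.

(a) start within hours — fails.
(b) not (Schedule A material) — holds.
So (1) is satisfied (F OR T).
(i) site inspected — satisfied.
(A) weather ok — not satisfied.
(B) own property — fails.
(C) ≥21 days' notice — not satisfied.
(D) no prior violation — not satisfied.
(ii): F OR F OR F OR F → false.
(iii) holds permit — holds.
(a) = T AND F AND T = false.
(i) ≤ 6 hrs duration — holds.
(ii) coverage ≥ $150,000 — not satisfied.
(b) = T AND F = false.
(c) supervisor present — fails.
(2) = F OR F OR F = false.
So Overall is not satisfied (T AND F).
Exception (no residence in 500 ft) — not satisfied.
Result: main false OR exception false → false.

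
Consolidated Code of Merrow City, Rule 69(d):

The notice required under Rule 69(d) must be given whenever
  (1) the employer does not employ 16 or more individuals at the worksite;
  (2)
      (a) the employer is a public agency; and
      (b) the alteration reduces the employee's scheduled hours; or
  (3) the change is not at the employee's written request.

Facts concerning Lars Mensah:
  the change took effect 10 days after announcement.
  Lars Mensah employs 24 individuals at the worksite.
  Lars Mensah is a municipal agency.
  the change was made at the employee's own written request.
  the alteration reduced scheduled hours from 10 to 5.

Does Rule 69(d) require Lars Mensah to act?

Yes — required.

(1) not (≥ 16 at site) — not met.
(a) public agency — met.
(b) hours reduced — met.
So (2) is satisfied (T AND T).
(3) not employee-requested — not satisfied.
Overall = F OR T OR F = true.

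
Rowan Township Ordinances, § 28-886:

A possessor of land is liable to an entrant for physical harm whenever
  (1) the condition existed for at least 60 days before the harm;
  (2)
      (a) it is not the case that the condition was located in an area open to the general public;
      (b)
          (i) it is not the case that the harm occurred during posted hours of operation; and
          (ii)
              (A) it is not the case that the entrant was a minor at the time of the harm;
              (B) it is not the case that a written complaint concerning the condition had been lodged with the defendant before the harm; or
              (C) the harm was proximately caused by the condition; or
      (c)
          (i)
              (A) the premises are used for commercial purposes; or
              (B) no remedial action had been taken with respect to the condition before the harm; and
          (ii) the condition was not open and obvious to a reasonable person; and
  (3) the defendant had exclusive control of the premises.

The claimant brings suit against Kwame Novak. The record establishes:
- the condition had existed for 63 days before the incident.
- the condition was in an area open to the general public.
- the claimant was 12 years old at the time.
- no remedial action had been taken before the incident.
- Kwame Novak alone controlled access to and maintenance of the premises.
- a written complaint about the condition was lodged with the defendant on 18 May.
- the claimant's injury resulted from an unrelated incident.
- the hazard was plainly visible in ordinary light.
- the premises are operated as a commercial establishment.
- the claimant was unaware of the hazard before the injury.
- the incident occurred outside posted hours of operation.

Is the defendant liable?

(1) condition ≥60 days old — satisfied.
(a) not (public area) — not satisfied.
(i) not (during posted hours) — holds.
(A) not (entrant a minor) — not satisfied.
(B) not (complaint lodged) — fails.
(C) proximate cause — fails.
So (ii) is not satisfied (F OR F OR F).
So (b) is not satisfied (T AND F).
(A) commercial use — satisfied.
(B) no remedial action — met.
(i) = T OR T = true.
(ii) not open/obvious — not met.
(c): T AND F → false.
So (2) is not satisfied (F OR F OR F).
(3) exclusive control — satisfied.
Overall = T AND F AND T = false.

No — not liable.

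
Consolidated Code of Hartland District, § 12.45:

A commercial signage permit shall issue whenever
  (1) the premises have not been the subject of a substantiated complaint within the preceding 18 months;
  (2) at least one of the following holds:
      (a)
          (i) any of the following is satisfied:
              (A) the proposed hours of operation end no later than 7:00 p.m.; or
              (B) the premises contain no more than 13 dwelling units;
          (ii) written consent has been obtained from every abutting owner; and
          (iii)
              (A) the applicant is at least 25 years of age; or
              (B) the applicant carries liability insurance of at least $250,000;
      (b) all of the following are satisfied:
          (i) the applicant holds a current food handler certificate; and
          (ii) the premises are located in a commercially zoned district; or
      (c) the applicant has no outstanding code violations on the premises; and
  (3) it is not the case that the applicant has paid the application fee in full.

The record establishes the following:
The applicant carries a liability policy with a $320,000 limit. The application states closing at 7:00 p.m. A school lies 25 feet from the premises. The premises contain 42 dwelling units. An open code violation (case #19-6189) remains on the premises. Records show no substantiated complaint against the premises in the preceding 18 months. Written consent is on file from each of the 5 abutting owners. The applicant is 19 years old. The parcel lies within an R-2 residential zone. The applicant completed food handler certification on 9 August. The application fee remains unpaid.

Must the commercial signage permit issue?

Yes — granted.

(1) no complaint in 18 mo. — holds.
(A) closes by 7 p.m. — satisfied.
(B) ≤ 13 units — fails.
(i): T OR F → true.
(ii) all abutters consent — satisfied.
(A) age ≥ 25 — not satisfied.
(B) insurance ≥ $250,000 — holds.
(iii) = F OR T = true.
(a): T AND T AND T → true.
(i) food handler cert. — met.
(ii) commercially zoned — not met.
(b) = T AND F = false.
(c) no code violations — not satisfied.
(2): T OR F OR F → true.
(3) not (fee paid) — met.
Overall = T AND T AND T = true.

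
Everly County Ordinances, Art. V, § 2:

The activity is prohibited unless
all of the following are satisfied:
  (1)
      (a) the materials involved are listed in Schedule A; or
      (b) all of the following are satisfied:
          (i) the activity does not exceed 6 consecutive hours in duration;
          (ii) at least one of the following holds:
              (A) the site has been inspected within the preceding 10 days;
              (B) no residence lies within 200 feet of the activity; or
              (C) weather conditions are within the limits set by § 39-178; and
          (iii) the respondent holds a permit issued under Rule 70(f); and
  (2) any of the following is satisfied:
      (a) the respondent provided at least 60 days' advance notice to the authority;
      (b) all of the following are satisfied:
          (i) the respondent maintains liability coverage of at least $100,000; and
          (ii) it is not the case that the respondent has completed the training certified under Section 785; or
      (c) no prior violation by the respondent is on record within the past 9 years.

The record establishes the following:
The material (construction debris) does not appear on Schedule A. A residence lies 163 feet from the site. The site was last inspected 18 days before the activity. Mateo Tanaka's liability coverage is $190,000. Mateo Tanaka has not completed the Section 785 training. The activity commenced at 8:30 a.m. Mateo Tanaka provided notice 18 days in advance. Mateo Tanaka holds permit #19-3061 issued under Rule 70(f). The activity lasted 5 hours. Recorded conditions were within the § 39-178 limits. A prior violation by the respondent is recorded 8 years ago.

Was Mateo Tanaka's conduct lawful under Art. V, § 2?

Yes — lawful.

(a) Schedule A material — not met.
(i) ≤ 6 hrs duration — satisfied.
(A) site inspected — not satisfied.
(B) no residence in 200 ft — fails.
(C) weather ok — met.
(ii) = F OR F OR T = true.
(iii) holds permit — satisfied.
(b): T AND T AND T → true.
(1) = F OR T = true.
(a) ≥60 days' notice — not satisfied.
(i) coverage ≥ $100,000 — satisfied.
(ii) not (training certified) — holds.
(b): T AND T → true.
(c) no prior violation — not satisfied.
So (2) is satisfied (F OR T OR F).
Overall = T AND T = true.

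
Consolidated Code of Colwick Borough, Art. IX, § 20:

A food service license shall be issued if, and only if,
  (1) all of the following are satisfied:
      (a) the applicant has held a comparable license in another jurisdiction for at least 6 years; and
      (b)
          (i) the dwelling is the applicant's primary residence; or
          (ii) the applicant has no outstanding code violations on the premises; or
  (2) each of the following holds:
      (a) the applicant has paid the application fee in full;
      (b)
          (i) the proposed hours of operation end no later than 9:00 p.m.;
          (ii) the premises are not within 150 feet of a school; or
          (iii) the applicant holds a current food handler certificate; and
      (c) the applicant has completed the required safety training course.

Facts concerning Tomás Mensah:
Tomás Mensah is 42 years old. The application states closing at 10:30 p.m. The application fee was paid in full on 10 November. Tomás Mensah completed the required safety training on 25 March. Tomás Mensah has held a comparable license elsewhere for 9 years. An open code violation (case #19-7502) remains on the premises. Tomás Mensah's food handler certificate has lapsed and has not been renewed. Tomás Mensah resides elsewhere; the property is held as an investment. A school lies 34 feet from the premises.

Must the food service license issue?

No — denied.

(a) prior license ≥ 6 yr — met.
(i) primary residence — fails.
(ii) no code violations — fails.
(b) = F OR F = false.
(1) = T AND F = false.
(a) fee paid — holds.
(i) closes by 9 p.m. — not met.
(ii) ≥150 ft from school — not met.
(iii) food handler cert. — fails.
So (b) is not satisfied (F OR F OR F).
(c) safety training — met.
So (2) is not satisfied (T AND F AND T).
Overall: F OR F → false.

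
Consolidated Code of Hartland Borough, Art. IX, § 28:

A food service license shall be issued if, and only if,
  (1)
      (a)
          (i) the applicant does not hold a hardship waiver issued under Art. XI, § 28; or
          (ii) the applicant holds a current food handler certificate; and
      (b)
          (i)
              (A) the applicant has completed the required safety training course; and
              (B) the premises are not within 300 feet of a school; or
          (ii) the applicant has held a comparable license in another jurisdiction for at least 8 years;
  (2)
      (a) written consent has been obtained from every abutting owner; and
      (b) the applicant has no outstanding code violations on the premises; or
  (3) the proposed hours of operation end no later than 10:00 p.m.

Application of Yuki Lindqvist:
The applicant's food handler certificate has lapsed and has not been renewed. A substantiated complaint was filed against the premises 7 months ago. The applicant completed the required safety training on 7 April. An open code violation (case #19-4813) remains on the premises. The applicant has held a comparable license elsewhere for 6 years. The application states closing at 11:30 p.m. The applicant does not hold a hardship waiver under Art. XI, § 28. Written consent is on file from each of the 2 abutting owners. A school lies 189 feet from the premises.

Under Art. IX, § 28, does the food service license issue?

(i) not (hardship waiver) — satisfied.
(ii) food handler cert. — not satisfied.
So (a) is satisfied (T OR F).
(A) safety training — holds.
(B) ≥300 ft from school — fails.
(i) = T AND F = false.
(ii) prior license ≥ 8 yr — not met.
(b) = F OR F = false.
(1): T AND F → false.
(a) all abutters consent — holds.
(b) no code violations — fails.
(2): T AND F → false.
(3) closes by 10 p.m. — not met.
So Overall is not satisfied (F OR F OR F).

No — denied.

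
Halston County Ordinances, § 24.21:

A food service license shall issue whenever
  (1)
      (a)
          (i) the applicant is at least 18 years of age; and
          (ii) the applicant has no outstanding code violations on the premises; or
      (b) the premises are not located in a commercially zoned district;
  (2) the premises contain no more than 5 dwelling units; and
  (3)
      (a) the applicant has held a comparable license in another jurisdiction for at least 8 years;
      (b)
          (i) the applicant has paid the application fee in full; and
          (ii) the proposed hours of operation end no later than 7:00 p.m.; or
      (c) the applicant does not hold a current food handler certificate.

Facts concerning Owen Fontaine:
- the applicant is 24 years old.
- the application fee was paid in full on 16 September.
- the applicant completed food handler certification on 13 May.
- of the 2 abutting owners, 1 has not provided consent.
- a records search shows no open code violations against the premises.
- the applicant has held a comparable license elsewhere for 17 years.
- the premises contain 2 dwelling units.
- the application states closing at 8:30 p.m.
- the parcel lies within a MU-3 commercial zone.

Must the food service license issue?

Yes — granted.

(i) age ≥ 18 — met.
(ii) no code violations — holds.
(a): T AND T → true.
(b) not (commercially zoned) — not met.
So (1) is satisfied (T OR F).
(2) ≤ 5 units — met.
(a) prior license ≥ 8 yr — met.
(i) fee paid — met.
(ii) closes by 7 p.m. — fails.
(b): T AND F → false.
(c) not (food handler cert.) — not met.
(3): T OR F OR F → true.
Overall = T AND T AND T = true.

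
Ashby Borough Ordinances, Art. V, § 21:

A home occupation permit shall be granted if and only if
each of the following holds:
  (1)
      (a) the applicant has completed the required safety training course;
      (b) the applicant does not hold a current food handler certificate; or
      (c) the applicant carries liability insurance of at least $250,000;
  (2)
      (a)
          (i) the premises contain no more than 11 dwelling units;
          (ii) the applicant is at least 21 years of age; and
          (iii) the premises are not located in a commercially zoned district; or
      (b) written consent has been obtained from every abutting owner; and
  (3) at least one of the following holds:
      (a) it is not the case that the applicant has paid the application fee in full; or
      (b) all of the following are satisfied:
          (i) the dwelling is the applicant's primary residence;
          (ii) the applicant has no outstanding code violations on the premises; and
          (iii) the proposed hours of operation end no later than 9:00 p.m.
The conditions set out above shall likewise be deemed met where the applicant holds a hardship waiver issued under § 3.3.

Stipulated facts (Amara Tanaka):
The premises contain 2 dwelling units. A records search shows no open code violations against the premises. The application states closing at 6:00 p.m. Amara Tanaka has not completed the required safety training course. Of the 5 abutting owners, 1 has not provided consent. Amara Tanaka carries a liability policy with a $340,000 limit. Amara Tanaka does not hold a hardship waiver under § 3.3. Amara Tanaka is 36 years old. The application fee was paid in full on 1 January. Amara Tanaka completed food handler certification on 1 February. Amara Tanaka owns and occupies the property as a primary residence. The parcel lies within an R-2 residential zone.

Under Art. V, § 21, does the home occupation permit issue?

Yes — granted.

(a) safety training — not met.
(b) not (food handler cert.) — not met.
(c) insurance ≥ $250,000 — holds.
So (1) is satisfied (F OR F OR T).
(i) ≤ 11 units — met.
(ii) age ≥ 21 — satisfied.
(iii) not (commercially zoned) — holds.
(a): T AND T AND T → true.
(b) all abutters consent — not satisfied.
So (2) is satisfied (T OR F).
(a) not (fee paid) — not met.
(i) primary residence — holds.
(ii) no code violations — satisfied.
(iii) closes by 9 p.m. — satisfied.
So (b) is satisfied (T AND T AND T).
(3): F OR T → true.
Overall: T AND T AND T → true.
Exception (hardship waiver) — not satisfied.
Result: main true OR exception false → true.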